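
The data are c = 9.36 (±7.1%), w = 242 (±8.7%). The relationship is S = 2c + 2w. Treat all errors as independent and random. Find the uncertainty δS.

42.1

Absolute uncertainties add in quadrature for a linear combination:
  (2·δc)² = 1.77;  (2·δw)² = 1770
δS = √(1770) = 42.1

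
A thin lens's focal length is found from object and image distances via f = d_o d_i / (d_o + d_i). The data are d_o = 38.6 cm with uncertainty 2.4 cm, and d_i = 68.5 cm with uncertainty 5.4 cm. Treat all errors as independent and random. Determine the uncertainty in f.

1.21 cm

∂f/∂d_o = (d_i/(d_o+d_i))² = 0.409;  ∂f/∂d_i = (d_o/(d_o+d_i))² = 0.130
δf = √((∂f/∂d_o · δd_o)² + (∂f/∂d_i · δd_i)²) = √(0.964 + 0.492) = 1.21 cm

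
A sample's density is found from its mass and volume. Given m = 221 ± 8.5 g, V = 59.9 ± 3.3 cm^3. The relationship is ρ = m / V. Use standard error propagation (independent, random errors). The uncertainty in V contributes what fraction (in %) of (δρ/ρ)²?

(δρ/ρ)² = (1·δm/m)² + (-1·δV/V)²
  m term: (1×0.0385)² = 0.00148
  V term: (-1×0.0551)² = 0.00304
Total = 0.00451. Share from V = 0.00304/0.00451 = 0.672.

67.2%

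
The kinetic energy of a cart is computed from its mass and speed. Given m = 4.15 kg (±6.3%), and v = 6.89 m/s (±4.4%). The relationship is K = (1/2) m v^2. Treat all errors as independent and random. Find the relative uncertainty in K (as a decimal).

0.108

For a monomial K ∝ m, v^2, fractional errors add in quadrature:
  (1·δm/m)² = (1×0.0630)² = 0.00397;  (2·δv/v)² = (2×0.0440)² = 0.00774
δK/K = √(0.0117) = 0.108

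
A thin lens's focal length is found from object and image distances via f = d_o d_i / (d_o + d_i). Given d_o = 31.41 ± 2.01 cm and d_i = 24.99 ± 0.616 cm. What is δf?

0.438 cm

∂f/∂d_o = (d_i/(d_o+d_i))² = 0.196;  ∂f/∂d_i = (d_o/(d_o+d_i))² = 0.310
δf = √((∂f/∂d_o · δd_o)² + (∂f/∂d_i · δd_i)²) = √(0.156 + 0.0365) = 0.438 cm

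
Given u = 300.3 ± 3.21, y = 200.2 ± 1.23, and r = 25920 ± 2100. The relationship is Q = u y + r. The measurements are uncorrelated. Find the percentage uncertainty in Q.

2.59%

Let p = u·y = 60120. δp/p = √((1·δu/u)² + (1·δy/y)²) = √(0.000114 + 3.77e-05) = 0.0123, so δp = 741.
Q = p + r: δQ = √(δp² + δr²) = √(5.49e+05 + 4.41e+06) = 2230
Q = 86040, so δQ/Q = 2230/86040 = 0.0259.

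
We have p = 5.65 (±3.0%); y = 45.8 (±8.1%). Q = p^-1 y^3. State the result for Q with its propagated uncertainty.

Each factor contributes (exponent × relative error)² to (δQ/Q)²:
  (-1·δp/p)² = (-1×0.0300)² = 0.000900;  (3·δy/y)² = (3×0.0810)² = 0.0590
δQ/Q = √(0.0599) = 0.245
Q = 17000, so δQ = 0.245 × 17000 = 4160.

17000 ± 4160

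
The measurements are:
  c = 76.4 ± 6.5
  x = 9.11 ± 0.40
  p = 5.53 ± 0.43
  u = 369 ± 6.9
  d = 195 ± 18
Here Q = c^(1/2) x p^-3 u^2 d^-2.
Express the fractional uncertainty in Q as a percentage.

30.6%

For a monomial Q ∝ c^(1/2), x, p^-3, u^2, d^-2, fractional errors add in quadrature:
  (½·δc/c)² = (0.5×0.0851)² = 0.00181;  (1·δx/x)² = (1×0.0439)² = 0.00193;  (-3·δp/p)² = (-3×0.0778)² = 0.0544;  (2·δu/u)² = (2×0.0187)² = 0.00140;  (-2·δd/d)² = (-2×0.0923)² = 0.0341
δQ/Q = √(0.0936) = 0.306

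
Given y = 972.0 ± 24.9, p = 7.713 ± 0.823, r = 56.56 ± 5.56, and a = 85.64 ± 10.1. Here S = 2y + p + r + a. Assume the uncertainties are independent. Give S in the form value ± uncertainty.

2094 ± 51.1

Sums and differences: (δS)² = Σ (cᵢ δxᵢ)².
  (2·δy)² = 2480;  (δp)² = 0.677;  (δr)² = 30.9;  (δa)² = 102
δS = √(2610) = 51.1
S = 2094.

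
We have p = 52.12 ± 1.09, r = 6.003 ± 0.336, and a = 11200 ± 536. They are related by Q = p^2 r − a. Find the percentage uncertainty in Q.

Let w = p^2·r = 16310. δw/w = √((2·δp/p)² + (1·δr/r)²) = √(0.00175 + 0.00313) = 0.0699, so δw = 1140.
Q = w − a: δQ = √(δw² + δa²) = √(1.3e+06 + 2.87e+05) = 1260
Q = 5107, so δQ/Q = 1260/5107 = 0.247.

24.7%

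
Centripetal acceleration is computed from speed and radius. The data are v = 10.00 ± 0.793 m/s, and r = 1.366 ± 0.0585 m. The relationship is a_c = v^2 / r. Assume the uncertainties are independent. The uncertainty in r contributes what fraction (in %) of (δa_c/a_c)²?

(δa_c/a_c)² = (2·δv/v)² + (-1·δr/r)²
  v term: (2×0.0793)² = 0.0252
  r term: (-1×0.0428)² = 0.00183
Total = 0.0270. Share from r = 0.00183/0.0270 = 0.0680.

6.80%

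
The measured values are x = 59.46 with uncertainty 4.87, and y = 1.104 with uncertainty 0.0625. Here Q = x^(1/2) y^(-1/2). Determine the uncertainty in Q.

Products/powers → add relative errors in quadrature, weighted by exponent:
  (½·δx/x)² = (0.5×0.0819)² = 0.00168;  (−½·δy/y)² = (-0.5×0.0566)² = 0.000801
δQ/Q = √(0.00248) = 0.0498
Q = 7.339, so δQ = 0.0498 × 7.339 = 0.365.

0.365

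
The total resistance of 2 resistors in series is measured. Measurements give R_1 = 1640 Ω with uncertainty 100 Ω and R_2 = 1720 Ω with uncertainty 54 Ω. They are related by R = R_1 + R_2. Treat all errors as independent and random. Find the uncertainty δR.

114 Ω

R is a linear combination, so absolute uncertainties add in quadrature:
  (δR_1)² = 10000;  (δR_2)² = 2920
δR = √(12900) = 114 Ω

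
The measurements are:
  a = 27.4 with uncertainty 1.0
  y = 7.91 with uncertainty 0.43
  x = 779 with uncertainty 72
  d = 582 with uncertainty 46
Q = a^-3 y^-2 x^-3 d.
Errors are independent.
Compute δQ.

3.13e-13

Q is a product of powers, so relative uncertainties combine in quadrature:
  (-3·δa/a)² = (-3×0.0365)² = 0.0120;  (-2·δy/y)² = (-2×0.0544)² = 0.0118;  (-3·δx/x)² = (-3×0.0924)² = 0.0769;  (1·δd/d)² = (1×0.0790)² = 0.00625
δQ/Q = √(0.107) = 0.327
Q = 9.57e-13, so δQ = 0.327 × 9.57e-13 = 3.13e-13.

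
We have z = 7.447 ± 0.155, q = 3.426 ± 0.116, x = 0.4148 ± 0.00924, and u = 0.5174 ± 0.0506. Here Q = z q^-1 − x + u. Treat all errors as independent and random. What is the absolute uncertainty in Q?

0.101

Let p = z·q^-1 = 2.174. δp/p = √((1·δz/z)² + (-1·δq/q)²) = √(0.000433 + 0.00115) = 0.0397, so δp = 0.0864.
Q = p − x + u: δQ = √(δp² + δx² + δu²) = √(0.00746 + 8.54e-05 + 0.00256) = 0.101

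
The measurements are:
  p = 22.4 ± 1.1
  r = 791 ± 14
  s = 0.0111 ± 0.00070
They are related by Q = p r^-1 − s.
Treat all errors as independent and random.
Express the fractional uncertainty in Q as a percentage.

Let w = p·r^-1 = 0.0283. δw/w = √((1·δp/p)² + (-1·δr/r)²) = √(0.00241 + 0.000313) = 0.0522, so δw = 0.00148.
Q = w − s: δQ = √(δw² + δs²) = √(2.19e-06 + 4.9e-07) = 0.00164
Q = 0.0172, so δQ/Q = 0.00164/0.0172 = 0.0950.

9.50%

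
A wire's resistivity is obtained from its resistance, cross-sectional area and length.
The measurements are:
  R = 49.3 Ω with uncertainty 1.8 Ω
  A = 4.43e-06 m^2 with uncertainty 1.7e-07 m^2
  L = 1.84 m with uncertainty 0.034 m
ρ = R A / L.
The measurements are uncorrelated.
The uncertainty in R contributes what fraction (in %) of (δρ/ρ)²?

42.4%

(δρ/ρ)² = (1·δR/R)² + (1·δA/A)² + (-1·δL/L)²
  R term: (1×0.0365)² = 0.00133
  A term: (1×0.0384)² = 0.00147
  L term: (-1×0.0185)² = 0.000341
Total = 0.00315. Share from R = 0.00133/0.00315 = 0.424.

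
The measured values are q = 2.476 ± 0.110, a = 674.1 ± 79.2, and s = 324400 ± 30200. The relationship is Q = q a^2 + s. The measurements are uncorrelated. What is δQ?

2.71e+05

Let p = q·a^2 = 1.125e+06. δp/p = √((1·δq/q)² + (2·δa/a)²) = √(0.00197 + 0.0552) = 0.239, so δp = 2.69e+05.
Q = p + s: δQ = √(δp² + δs²) = √(7.24e+10 + 9.12e+08) = 2.71e+05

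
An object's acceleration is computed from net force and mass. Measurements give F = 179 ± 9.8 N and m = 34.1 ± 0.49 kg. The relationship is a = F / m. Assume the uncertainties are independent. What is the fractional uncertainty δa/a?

a is a product of powers, so relative uncertainties combine in quadrature:
  (1·δF/F)² = (1×0.0547)² = 0.00300;  (-1·δm/m)² = (-1×0.0144)² = 0.000206
δa/a = √(0.00320) = 0.0566

0.0566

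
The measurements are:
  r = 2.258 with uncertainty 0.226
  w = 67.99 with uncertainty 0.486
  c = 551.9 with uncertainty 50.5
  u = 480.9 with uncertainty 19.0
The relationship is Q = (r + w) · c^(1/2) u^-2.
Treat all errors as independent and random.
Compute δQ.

0.000654

Let h = r + w = 70.25. δh = √(δr² + δw²) = √(0.0511 + 0.236) = 0.536, so δh/h = 0.00763.
Q is then a monomial in h, c, u:
δQ/Q = √((δh/h)² + (½·δc/c)² + (-2·δu/u)²) = √(5.82e-05 + 0.00209 + 0.00624) = 0.0916
Q = 0.007136, so δQ = 0.0916 × 0.007136 = 0.000654.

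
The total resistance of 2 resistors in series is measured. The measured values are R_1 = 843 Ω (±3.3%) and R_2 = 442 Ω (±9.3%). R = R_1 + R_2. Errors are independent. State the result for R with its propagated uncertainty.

1280 ± 49.6 Ω

Absolute uncertainties add in quadrature for a linear combination:
  (δR_1)² = 774;  (δR_2)² = 1690
δR = √(2460) = 49.6 Ω
R = 1280 Ω.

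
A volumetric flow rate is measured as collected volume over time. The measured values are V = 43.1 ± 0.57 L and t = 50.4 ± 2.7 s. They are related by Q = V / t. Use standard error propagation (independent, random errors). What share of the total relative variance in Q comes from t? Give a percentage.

(δQ/Q)² = (1·δV/V)² + (-1·δt/t)²
  V term: (1×0.0132)² = 0.000175
  t term: (-1×0.0536)² = 0.00287
Total = 0.00304. Share from t = 0.00287/0.00304 = 0.943.

94.3%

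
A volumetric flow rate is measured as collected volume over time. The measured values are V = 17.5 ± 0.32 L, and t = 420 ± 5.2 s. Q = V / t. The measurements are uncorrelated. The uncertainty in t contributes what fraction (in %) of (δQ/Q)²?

31.4%

(δQ/Q)² = (1·δV/V)² + (-1·δt/t)²
  V term: (1×0.0183)² = 0.000334
  t term: (-1×0.0124)² = 0.000153
Total = 0.000488. Share from t = 0.000153/0.000488 = 0.314.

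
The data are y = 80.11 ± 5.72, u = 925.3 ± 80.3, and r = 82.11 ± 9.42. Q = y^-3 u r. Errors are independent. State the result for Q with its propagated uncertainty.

For a monomial Q ∝ y^-3, u, r, fractional errors add in quadrature:
  (-3·δy/y)² = (-3×0.0714)² = 0.0459;  (1·δu/u)² = (1×0.0868)² = 0.00753;  (1·δr/r)² = (1×0.115)² = 0.0132
δQ/Q = √(0.0666) = 0.258
Q = 0.1478, so δQ = 0.258 × 0.1478 = 0.0381.

0.1478 ± 0.0381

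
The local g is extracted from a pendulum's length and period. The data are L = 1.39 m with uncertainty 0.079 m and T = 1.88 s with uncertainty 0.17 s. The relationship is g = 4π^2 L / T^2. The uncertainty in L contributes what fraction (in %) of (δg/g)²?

8.99%

(δg/g)² = (1·δL/L)² + (-2·δT/T)²
  L term: (1×0.0568)² = 0.00323
  T term: (-2×0.0904)² = 0.0327
Total = 0.0359. Share from L = 0.00323/0.0359 = 0.0899.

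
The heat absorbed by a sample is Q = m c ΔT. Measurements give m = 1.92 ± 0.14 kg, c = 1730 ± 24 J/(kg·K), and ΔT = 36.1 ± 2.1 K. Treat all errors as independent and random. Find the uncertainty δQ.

11300 J

For a monomial Q ∝ m, c, ΔT, fractional errors add in quadrature:
  (1·δm/m)² = (1×0.0729)² = 0.00532;  (1·δc/c)² = (1×0.0139)² = 0.000192;  (1·δΔT/ΔT)² = (1×0.0582)² = 0.00338
δQ/Q = √(0.00889) = 0.0943
Q = 1.2e+05 J, so δQ = 0.0943 × 1.2e+05 = 11300 J.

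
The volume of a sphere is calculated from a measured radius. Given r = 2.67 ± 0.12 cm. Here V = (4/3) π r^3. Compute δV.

10.8 cm^3

Since V is a product/quotient, work with relative uncertainties:
  (3·δr/r)² = (3×0.0449)² = 0.0182
δV/V = √(0.0182) = 0.135
V = 79.7 cm^3, so δV = 0.135 × 79.7 = 10.8 cm^3.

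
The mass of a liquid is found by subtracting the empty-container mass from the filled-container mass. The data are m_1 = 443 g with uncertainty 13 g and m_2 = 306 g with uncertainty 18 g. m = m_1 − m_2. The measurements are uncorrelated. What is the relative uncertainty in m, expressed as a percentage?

16.2%

m is a linear combination, so absolute uncertainties add in quadrature:
  (δm_1)² = 169;  (δm_2)² = 324
δm = √(493) = 22.2 g
m = 137 g, so δm/m = 22.2/137 = 0.162.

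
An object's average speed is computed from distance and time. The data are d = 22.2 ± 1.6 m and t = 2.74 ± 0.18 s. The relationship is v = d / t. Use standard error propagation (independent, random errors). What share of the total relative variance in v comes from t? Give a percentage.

45.4%

(δv/v)² = (1·δd/d)² + (-1·δt/t)²
  d term: (1×0.0721)² = 0.00519
  t term: (-1×0.0657)² = 0.00432
Total = 0.00951. Share from t = 0.00432/0.00951 = 0.454.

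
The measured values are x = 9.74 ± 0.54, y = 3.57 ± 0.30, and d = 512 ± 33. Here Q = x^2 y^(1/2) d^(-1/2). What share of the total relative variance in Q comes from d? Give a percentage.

(δQ/Q)² = (2·δx/x)² + (½·δy/y)² + (−½·δd/d)²
  x term: (2×0.0554)² = 0.0123
  y term: (0.5×0.0840)² = 0.00177
  d term: (-0.5×0.0645)² = 0.00104
Total = 0.0151. Share from d = 0.00104/0.0151 = 0.0688.

6.88%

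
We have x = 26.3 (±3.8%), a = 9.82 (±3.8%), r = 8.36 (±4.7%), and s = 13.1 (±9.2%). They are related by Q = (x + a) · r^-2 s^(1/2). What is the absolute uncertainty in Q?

Let u = x + a = 36.1. δu = √(δx² + δa²) = √(0.999 + 0.139) = 1.07, so δu/u = 0.0295.
Q is then a monomial in u, r, s:
δQ/Q = √((δu/u)² + (-2·δr/r)² + (½·δs/s)²) = √(0.000872 + 0.00884 + 0.00212) = 0.109
Q = 1.87, so δQ = 0.109 × 1.87 = 0.203.

0.203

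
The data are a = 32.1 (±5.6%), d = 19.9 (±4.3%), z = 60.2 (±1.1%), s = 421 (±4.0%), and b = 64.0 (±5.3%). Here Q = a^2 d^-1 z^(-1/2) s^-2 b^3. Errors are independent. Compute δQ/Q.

0.215

For a monomial Q ∝ a^2, d^-1, z^(-1/2), s^-2, b^3, fractional errors add in quadrature:
  (2·δa/a)² = (2×0.0560)² = 0.0125;  (-1·δd/d)² = (-1×0.0430)² = 0.00185;  (−½·δz/z)² = (-0.5×0.0110)² = 3.03e-05;  (-2·δs/s)² = (-2×0.0400)² = 0.00640;  (3·δb/b)² = (3×0.0530)² = 0.0253
δQ/Q = √(0.0461) = 0.215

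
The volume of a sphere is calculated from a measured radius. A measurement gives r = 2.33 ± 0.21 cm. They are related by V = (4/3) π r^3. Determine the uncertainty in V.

14.3 cm^3

V ∝ r^3, so δV/V = |3| · δr/r = 3 × 0.0901 = 0.270.
V = 53.0 cm^3, so δV = 0.270 × 53.0 = 14.3 cm^3.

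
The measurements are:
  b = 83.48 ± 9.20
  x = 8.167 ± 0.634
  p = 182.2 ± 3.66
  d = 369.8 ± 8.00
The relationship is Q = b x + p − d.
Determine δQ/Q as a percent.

Let w = b·x = 681.8. δw/w = √((1·δb/b)² + (1·δx/x)²) = √(0.0121 + 0.00603) = 0.135, so δw = 91.9.
Q = w + p − d: δQ = √(δw² + δp² + δd²) = √(8450 + 13.4 + 64.0) = 92.3
Q = 494.2, so δQ/Q = 92.3/494.2 = 0.187.

18.7%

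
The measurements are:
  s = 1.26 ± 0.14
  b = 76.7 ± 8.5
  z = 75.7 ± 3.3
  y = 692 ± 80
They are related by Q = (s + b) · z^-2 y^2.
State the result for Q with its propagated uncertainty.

6510 ± 1760

Let u = s + b = 78.0. δu = √(δs² + δb²) = √(0.0196 + 72.2) = 8.50, so δu/u = 0.109.
Q is then a monomial in u, z, y:
δQ/Q = √((δu/u)² + (-2·δz/z)² + (2·δy/y)²) = √(0.0119 + 0.00760 + 0.0535) = 0.270
Q = 6510, so δQ = 0.270 × 6510 = 1760.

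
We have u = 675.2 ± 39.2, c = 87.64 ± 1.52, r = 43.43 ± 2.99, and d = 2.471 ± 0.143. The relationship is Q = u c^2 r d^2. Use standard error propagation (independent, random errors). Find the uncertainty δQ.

2.07e+08

Q is a product of powers, so relative uncertainties combine in quadrature:
  (1·δu/u)² = (1×0.0581)² = 0.00337;  (2·δc/c)² = (2×0.0173)² = 0.00120;  (1·δr/r)² = (1×0.0688)² = 0.00474;  (2·δd/d)² = (2×0.0579)² = 0.0134
δQ/Q = √(0.0227) = 0.151
Q = 1.375e+09, so δQ = 0.151 × 1.375e+09 = 2.07e+08.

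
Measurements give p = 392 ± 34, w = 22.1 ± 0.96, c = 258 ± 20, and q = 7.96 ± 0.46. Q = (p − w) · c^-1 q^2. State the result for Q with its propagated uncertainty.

90.8 ± 15.2

Let u = p − w = 370. δu = √(δp² + δw²) = √(1160 + 0.922) = 34.0, so δu/u = 0.0920.
Q is then a monomial in u, c, q:
δQ/Q = √((δu/u)² + (-1·δc/c)² + (2·δq/q)²) = √(0.00846 + 0.00601 + 0.0134) = 0.167
Q = 90.8, so δQ = 0.167 × 90.8 = 15.2.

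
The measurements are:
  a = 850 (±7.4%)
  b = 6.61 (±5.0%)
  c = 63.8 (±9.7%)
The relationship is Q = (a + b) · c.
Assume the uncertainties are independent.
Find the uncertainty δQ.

Let u = a + b = 857. δu = √(δa² + δb²) = √(3960 + 0.109) = 62.9, so δu/u = 0.0734.
Q is then a monomial in u, c:
δQ/Q = √((δu/u)² + (1·δc/c)²) = √(0.00539 + 0.00941) = 0.122
Q = 54700, so δQ = 0.122 × 54700 = 6650.

6650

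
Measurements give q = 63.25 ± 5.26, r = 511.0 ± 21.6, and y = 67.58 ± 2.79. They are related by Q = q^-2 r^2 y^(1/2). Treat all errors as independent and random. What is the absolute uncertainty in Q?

101

Each factor contributes (exponent × relative error)² to (δQ/Q)²:
  (-2·δq/q)² = (-2×0.0832)² = 0.0277;  (2·δr/r)² = (2×0.0423)² = 0.00715;  (½·δy/y)² = (0.5×0.0413)² = 0.000426
δQ/Q = √(0.0352) = 0.188
Q = 536.6, so δQ = 0.188 × 536.6 = 101.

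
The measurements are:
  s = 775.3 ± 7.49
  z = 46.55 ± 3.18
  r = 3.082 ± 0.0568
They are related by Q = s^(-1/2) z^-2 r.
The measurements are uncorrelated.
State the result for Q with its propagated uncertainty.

(5.108 ± 0.705) × 10^-5

For a monomial Q ∝ s^(-1/2), z^-2, r, fractional errors add in quadrature:
  (−½·δs/s)² = (-0.5×0.00966)² = 2.33e-05;  (-2·δz/z)² = (-2×0.0683)² = 0.0187;  (1·δr/r)² = (1×0.0184)² = 0.000340
δQ/Q = √(0.0190) = 0.138
Q = 5.108e-05, so δQ = 0.138 × 5.108e-05 = 7.05e-06.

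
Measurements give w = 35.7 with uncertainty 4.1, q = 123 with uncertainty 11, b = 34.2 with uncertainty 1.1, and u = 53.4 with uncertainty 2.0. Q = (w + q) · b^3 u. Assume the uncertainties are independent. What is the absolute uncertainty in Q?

Let h = w + q = 159. δh = √(δw² + δq²) = √(16.8 + 121) = 11.7, so δh/h = 0.0740.
Q is then a monomial in h, b, u:
δQ/Q = √((δh/h)² + (3·δb/b)² + (1·δu/u)²) = √(0.00547 + 0.00931 + 0.00140) = 0.127
Q = 3.39e+08, so δQ = 0.127 × 3.39e+08 = 4.31e+07.

4.31e+07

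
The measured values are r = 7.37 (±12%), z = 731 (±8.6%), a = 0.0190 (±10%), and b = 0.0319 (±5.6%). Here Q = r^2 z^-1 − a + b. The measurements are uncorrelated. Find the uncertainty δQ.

0.0191

Let p = r^2·z^-1 = 0.0743. δp/p = √((2·δr/r)² + (-1·δz/z)²) = √(0.0576 + 0.00740) = 0.255, so δp = 0.0189.
Q = p − a + b: δQ = √(δp² + δa² + δb²) = √(0.000359 + 3.61e-06 + 3.19e-06) = 0.0191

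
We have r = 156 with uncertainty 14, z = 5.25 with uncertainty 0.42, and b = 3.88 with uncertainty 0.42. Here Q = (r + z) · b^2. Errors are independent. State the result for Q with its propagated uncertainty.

2430 ± 566

Let u = r + z = 161. δu = √(δr² + δz²) = √(196 + 0.176) = 14.0, so δu/u = 0.0869.
Q is then a monomial in u, b:
δQ/Q = √((δu/u)² + (2·δb/b)²) = √(0.00754 + 0.0469) = 0.233
Q = 2430, so δQ = 0.233 × 2430 = 566.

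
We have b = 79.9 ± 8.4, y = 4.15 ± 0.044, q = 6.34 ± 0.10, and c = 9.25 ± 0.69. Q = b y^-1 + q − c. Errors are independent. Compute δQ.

2.15

Let p = b·y^-1 = 19.3. δp/p = √((1·δb/b)² + (-1·δy/y)²) = √(0.0111 + 0.000112) = 0.106, so δp = 2.03.
Q = p + q − c: δQ = √(δp² + δq² + δc²) = √(4.14 + 0.0100 + 0.476) = 2.15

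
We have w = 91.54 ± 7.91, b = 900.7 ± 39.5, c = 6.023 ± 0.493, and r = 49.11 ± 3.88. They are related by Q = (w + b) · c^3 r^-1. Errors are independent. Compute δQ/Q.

Let u = w + b = 992.2. δu = √(δw² + δb²) = √(62.6 + 1560) = 40.3, so δu/u = 0.0406.
Q is then a monomial in u, c, r:
δQ/Q = √((δu/u)² + (3·δc/c)² + (-1·δr/r)²) = √(0.00165 + 0.0603 + 0.00624) = 0.261

0.261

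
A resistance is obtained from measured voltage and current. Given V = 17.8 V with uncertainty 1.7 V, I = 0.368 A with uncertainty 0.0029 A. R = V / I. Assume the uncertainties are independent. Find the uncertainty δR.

4.64 Ω

Since R is a product/quotient, work with relative uncertainties:
  (1·δV/V)² = (1×0.0955)² = 0.00912;  (-1·δI/I)² = (-1×0.00788)² = 6.21e-05
δR/R = √(0.00918) = 0.0958
R = 48.4 Ω, so δR = 0.0958 × 48.4 = 4.64 Ω.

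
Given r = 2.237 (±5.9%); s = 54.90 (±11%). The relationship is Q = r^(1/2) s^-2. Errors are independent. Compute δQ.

Relative error in a monomial: (δQ/Q)² = Σ (nᵢ · δxᵢ/xᵢ)².
  (½·δr/r)² = (0.5×0.0590)² = 0.000870;  (-2·δs/s)² = (-2×0.110)² = 0.0484
δQ/Q = √(0.0493) = 0.222
Q = 0.0004962, so δQ = 0.222 × 0.0004962 = 0.000110.

0.000110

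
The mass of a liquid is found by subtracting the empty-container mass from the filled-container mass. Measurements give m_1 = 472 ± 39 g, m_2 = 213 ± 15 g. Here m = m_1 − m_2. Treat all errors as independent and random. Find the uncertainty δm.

41.8 g

Sums and differences: (δm)² = Σ (cᵢ δxᵢ)².
  (δm_1)² = 1520;  (δm_2)² = 225
δm = √(1750) = 41.8 g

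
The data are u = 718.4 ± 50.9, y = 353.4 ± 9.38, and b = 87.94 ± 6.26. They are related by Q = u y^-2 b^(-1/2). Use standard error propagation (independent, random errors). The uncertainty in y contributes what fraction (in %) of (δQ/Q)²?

31.0%

(δQ/Q)² = (1·δu/u)² + (-2·δy/y)² + (−½·δb/b)²
  u term: (1×0.0709)² = 0.00502
  y term: (-2×0.0265)² = 0.00282
  b term: (-0.5×0.0712)² = 0.00127
Total = 0.00910. Share from y = 0.00282/0.00910 = 0.310.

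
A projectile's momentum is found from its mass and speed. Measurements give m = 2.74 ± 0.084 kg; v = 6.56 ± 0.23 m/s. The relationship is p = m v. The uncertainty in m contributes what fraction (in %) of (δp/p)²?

(δp/p)² = (1·δm/m)² + (1·δv/v)²
  m term: (1×0.0307)² = 0.000940
  v term: (1×0.0351)² = 0.00123
Total = 0.00217. Share from m = 0.000940/0.00217 = 0.433.

43.3%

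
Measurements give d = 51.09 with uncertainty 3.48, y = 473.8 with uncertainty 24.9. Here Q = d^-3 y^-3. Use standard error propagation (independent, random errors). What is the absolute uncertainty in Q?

1.82e-14

Q is a product of powers, so relative uncertainties combine in quadrature:
  (-3·δd/d)² = (-3×0.0681)² = 0.0418;  (-3·δy/y)² = (-3×0.0526)² = 0.0249
δQ/Q = √(0.0666) = 0.258
Q = 7.05e-14, so δQ = 0.258 × 7.05e-14 = 1.82e-14.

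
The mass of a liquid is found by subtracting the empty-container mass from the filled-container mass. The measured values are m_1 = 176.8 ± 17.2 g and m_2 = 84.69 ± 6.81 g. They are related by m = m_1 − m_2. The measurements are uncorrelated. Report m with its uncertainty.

For a sum/difference, combine absolute errors in quadrature:
  (δm_1)² = 296;  (δm_2)² = 46.4
δm = √(342) = 18.5 g
m = 92.11 g.

92.11 ± 18.5 g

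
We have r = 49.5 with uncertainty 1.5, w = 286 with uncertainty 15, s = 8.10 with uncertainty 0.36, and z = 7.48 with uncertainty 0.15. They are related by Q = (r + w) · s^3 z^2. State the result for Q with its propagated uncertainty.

(9.98 ± 1.46) × 10^6

Let u = r + w = 336. δu = √(δr² + δw²) = √(2.25 + 225) = 15.1, so δu/u = 0.0449.
Q is then a monomial in u, s, z:
δQ/Q = √((δu/u)² + (3·δs/s)² + (2·δz/z)²) = √(0.00202 + 0.0178 + 0.00161) = 0.146
Q = 9.98e+06, so δQ = 0.146 × 9.98e+06 = 1.46e+06.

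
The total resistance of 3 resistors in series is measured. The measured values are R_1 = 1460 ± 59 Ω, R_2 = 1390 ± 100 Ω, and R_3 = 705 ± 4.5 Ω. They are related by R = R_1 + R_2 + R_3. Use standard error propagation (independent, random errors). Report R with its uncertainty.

Each term contributes (cᵢ δxᵢ)² to (δR)²:
  (δR_1)² = 3480;  (δR_2)² = 10000;  (δR_3)² = 20.2
δR = √(13500) = 116 Ω
R = 3560 Ω.

3560 ± 116 Ω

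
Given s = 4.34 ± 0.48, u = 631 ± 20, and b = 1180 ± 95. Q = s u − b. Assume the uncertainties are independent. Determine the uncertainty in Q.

329

Let p = s·u = 2740. δp/p = √((1·δs/s)² + (1·δu/u)²) = √(0.0122 + 0.00100) = 0.115, so δp = 315.
Q = p − b: δQ = √(δp² + δb²) = √(99300 + 9020) = 329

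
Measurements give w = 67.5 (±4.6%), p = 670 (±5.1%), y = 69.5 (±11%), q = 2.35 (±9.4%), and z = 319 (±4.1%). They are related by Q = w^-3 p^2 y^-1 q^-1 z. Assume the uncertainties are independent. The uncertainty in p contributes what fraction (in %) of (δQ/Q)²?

(δQ/Q)² = (-3·δw/w)² + (2·δp/p)² + (-1·δy/y)² + (-1·δq/q)² + (1·δz/z)²
  w term: (-3×0.0460)² = 0.0190
  p term: (2×0.0510)² = 0.0104
  y term: (-1×0.110)² = 0.0121
  q term: (-1×0.0940)² = 0.00884
  z term: (1×0.0410)² = 0.00168
Total = 0.0521. Share from p = 0.0104/0.0521 = 0.200.

20.0%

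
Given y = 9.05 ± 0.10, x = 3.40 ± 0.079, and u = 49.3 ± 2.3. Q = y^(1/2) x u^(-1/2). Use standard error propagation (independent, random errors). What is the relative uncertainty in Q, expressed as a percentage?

3.34%

Products/powers → add relative errors in quadrature, weighted by exponent:
  (½·δy/y)² = (0.5×0.0110)² = 3.05e-05;  (1·δx/x)² = (1×0.0232)² = 0.000540;  (−½·δu/u)² = (-0.5×0.0467)² = 0.000544
δQ/Q = √(0.00111) = 0.0334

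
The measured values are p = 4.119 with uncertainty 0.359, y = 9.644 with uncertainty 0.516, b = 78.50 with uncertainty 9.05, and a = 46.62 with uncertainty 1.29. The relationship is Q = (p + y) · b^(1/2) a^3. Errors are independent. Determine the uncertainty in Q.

1.37e+06

Let u = p + y = 13.76. δu = √(δp² + δy²) = √(0.129 + 0.266) = 0.629, so δu/u = 0.0457.
Q is then a monomial in u, b, a:
δQ/Q = √((δu/u)² + (½·δb/b)² + (3·δa/a)²) = √(0.00209 + 0.00332 + 0.00689) = 0.111
Q = 1.236e+07, so δQ = 0.111 × 1.236e+07 = 1.37e+06.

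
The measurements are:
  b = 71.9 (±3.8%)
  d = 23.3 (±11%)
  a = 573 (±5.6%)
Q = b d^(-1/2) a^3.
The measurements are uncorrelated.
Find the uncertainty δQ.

5.07e+08

Each factor contributes (exponent × relative error)² to (δQ/Q)²:
  (1·δb/b)² = (1×0.0380)² = 0.00144;  (−½·δd/d)² = (-0.5×0.110)² = 0.00302;  (3·δa/a)² = (3×0.0560)² = 0.0282
δQ/Q = √(0.0327) = 0.181
Q = 2.8e+09, so δQ = 0.181 × 2.8e+09 = 5.07e+08.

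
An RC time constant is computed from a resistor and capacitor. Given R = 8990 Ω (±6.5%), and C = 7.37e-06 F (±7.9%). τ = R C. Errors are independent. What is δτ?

0.00678 s

τ is a product of powers, so relative uncertainties combine in quadrature:
  (1·δR/R)² = (1×0.0650)² = 0.00423;  (1·δC/C)² = (1×0.0790)² = 0.00624
δτ/τ = √(0.0105) = 0.102
τ = 0.0663 s, so δτ = 0.102 × 0.0663 = 0.00678 s.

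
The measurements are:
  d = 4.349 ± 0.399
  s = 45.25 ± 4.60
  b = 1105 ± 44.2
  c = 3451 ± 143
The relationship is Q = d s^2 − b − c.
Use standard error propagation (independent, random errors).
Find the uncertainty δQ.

1990

Let p = d·s^2 = 8905. δp/p = √((1·δd/d)² + (2·δs/s)²) = √(0.00842 + 0.0413) = 0.223, so δp = 1990.
Q = p − b − c: δQ = √(δp² + δb² + δc²) = √(3.95e+06 + 1950 + 20400) = 1990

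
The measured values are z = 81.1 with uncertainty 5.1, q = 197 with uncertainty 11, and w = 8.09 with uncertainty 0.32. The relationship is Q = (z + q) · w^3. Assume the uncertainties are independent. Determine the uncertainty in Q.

Let u = z + q = 278. δu = √(δz² + δq²) = √(26.0 + 121) = 12.1, so δu/u = 0.0436.
Q is then a monomial in u, w:
δQ/Q = √((δu/u)² + (3·δw/w)²) = √(0.00190 + 0.0141) = 0.126
Q = 1.47e+05, so δQ = 0.126 × 1.47e+05 = 18600.

18600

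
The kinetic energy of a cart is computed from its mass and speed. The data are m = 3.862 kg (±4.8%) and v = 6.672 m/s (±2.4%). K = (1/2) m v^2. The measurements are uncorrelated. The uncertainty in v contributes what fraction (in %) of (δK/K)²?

(δK/K)² = (1·δm/m)² + (2·δv/v)²
  m term: (1×0.0480)² = 0.00230
  v term: (2×0.0240)² = 0.00230
Total = 0.00461. Share from v = 0.00230/0.00461 = 0.500.

50.0%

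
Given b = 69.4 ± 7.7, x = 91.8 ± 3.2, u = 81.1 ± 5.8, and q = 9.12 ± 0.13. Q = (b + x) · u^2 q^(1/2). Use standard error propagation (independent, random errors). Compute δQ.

4.88e+05

Let w = b + x = 161. δw = √(δb² + δx²) = √(59.3 + 10.2) = 8.34, so δw/w = 0.0517.
Q is then a monomial in w, u, q:
δQ/Q = √((δw/w)² + (2·δu/u)² + (½·δq/q)²) = √(0.00268 + 0.0205 + 5.08e-05) = 0.152
Q = 3.2e+06, so δQ = 0.152 × 3.2e+06 = 4.88e+05.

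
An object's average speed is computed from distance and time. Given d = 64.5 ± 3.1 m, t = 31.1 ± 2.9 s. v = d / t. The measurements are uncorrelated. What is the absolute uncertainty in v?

v is a product of powers, so relative uncertainties combine in quadrature:
  (1·δd/d)² = (1×0.0481)² = 0.00231;  (-1·δt/t)² = (-1×0.0932)² = 0.00870
δv/v = √(0.0110) = 0.105
v = 2.07 m/s, so δv = 0.105 × 2.07 = 0.218 m/s.

0.218 m/s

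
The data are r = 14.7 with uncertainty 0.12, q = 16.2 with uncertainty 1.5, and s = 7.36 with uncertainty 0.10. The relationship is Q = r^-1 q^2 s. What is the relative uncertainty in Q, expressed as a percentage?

18.6%

Products/powers → add relative errors in quadrature, weighted by exponent:
  (-1·δr/r)² = (-1×0.00816)² = 6.66e-05;  (2·δq/q)² = (2×0.0926)² = 0.0343;  (1·δs/s)² = (1×0.0136)² = 0.000185
δQ/Q = √(0.0345) = 0.186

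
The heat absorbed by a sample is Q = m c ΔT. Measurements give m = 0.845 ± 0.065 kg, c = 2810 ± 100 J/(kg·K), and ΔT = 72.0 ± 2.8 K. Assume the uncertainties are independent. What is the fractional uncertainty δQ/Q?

0.0933

Products/powers → add relative errors in quadrature, weighted by exponent:
  (1·δm/m)² = (1×0.0769)² = 0.00592;  (1·δc/c)² = (1×0.0356)² = 0.00127;  (1·δΔT/ΔT)² = (1×0.0389)² = 0.00151
δQ/Q = √(0.00870) = 0.0933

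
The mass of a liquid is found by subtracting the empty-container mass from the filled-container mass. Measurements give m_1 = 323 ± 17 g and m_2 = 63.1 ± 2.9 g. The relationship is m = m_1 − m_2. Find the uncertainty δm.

17.2 g

Absolute uncertainties add in quadrature for a linear combination:
  (δm_1)² = 289;  (δm_2)² = 8.41
δm = √(297) = 17.2 g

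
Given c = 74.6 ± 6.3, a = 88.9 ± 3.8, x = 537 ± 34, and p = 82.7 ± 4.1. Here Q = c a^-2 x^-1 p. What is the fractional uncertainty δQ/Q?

Since Q is a product/quotient, work with relative uncertainties:
  (1·δc/c)² = (1×0.0845)² = 0.00713;  (-2·δa/a)² = (-2×0.0427)² = 0.00731;  (-1·δx/x)² = (-1×0.0633)² = 0.00401;  (1·δp/p)² = (1×0.0496)² = 0.00246
δQ/Q = √(0.0209) = 0.145

0.145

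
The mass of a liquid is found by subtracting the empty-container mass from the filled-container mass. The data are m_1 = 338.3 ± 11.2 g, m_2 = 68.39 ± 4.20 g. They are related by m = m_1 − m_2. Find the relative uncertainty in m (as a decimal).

m is a linear combination, so absolute uncertainties add in quadrature:
  (δm_1)² = 125;  (δm_2)² = 17.6
δm = √(143) = 12.0 g
m = 269.9 g, so δm/m = 12.0/269.9 = 0.0443.

0.0443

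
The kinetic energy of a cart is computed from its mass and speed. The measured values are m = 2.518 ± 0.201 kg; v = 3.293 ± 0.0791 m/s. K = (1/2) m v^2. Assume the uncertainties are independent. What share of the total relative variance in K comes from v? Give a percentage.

(δK/K)² = (1·δm/m)² + (2·δv/v)²
  m term: (1×0.0798)² = 0.00637
  v term: (2×0.0240)² = 0.00231
Total = 0.00868. Share from v = 0.00231/0.00868 = 0.266.

26.6%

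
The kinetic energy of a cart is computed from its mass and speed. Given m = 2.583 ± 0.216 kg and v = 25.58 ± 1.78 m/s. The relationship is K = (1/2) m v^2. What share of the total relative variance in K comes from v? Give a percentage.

(δK/K)² = (1·δm/m)² + (2·δv/v)²
  m term: (1×0.0836)² = 0.00699
  v term: (2×0.0696)² = 0.0194
Total = 0.0264. Share from v = 0.0194/0.0264 = 0.735.

73.5%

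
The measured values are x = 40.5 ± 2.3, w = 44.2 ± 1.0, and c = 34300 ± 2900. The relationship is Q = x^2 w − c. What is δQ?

Let p = x^2·w = 72500. δp/p = √((2·δx/x)² + (1·δw/w)²) = √(0.0129 + 0.000512) = 0.116, so δp = 8400.
Q = p − c: δQ = √(δp² + δc²) = √(7.05e+07 + 8.41e+06) = 8880

8880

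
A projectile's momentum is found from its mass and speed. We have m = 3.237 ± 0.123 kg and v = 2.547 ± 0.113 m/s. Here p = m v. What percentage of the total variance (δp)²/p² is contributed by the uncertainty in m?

(δp/p)² = (1·δm/m)² + (1·δv/v)²
  m term: (1×0.0380)² = 0.00144
  v term: (1×0.0444)² = 0.00197
Total = 0.00341. Share from m = 0.00144/0.00341 = 0.423.

42.3%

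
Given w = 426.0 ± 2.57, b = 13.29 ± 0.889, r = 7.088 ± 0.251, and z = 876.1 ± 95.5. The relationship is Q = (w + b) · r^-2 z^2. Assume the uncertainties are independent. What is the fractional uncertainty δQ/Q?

Let u = w + b = 439.3. δu = √(δw² + δb²) = √(6.60 + 0.790) = 2.72, so δu/u = 0.00619.
Q is then a monomial in u, r, z:
δQ/Q = √((δu/u)² + (-2·δr/r)² + (2·δz/z)²) = √(3.83e-05 + 0.00502 + 0.0475) = 0.229

0.229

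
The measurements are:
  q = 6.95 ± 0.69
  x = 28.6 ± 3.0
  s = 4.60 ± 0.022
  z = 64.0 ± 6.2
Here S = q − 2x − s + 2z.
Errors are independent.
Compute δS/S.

0.189

Each term contributes (cᵢ δxᵢ)² to (δS)²:
  (δq)² = 0.476;  (2·δx)² = 36.0;  (δs)² = 0.000484;  (2·δz)² = 154
δS = √(190) = 13.8
S = 73.1, so δS/S = 13.8/73.1 = 0.189.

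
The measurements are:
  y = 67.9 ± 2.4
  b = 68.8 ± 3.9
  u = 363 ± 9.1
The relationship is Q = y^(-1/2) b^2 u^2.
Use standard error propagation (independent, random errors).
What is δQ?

Since Q is a product/quotient, work with relative uncertainties:
  (−½·δy/y)² = (-0.5×0.0353)² = 0.000312;  (2·δb/b)² = (2×0.0567)² = 0.0129;  (2·δu/u)² = (2×0.0251)² = 0.00251
δQ/Q = √(0.0157) = 0.125
Q = 7.57e+07, so δQ = 0.125 × 7.57e+07 = 9.48e+06.

9.48e+06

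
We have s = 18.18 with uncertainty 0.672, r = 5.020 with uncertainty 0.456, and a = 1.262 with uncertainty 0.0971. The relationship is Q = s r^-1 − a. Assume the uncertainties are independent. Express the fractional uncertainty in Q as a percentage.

15.6%

Let p = s·r^-1 = 3.622. δp/p = √((1·δs/s)² + (-1·δr/r)²) = √(0.00137 + 0.00825) = 0.0981, so δp = 0.355.
Q = p − a: δQ = √(δp² + δa²) = √(0.126 + 0.00943) = 0.368
Q = 2.360, so δQ/Q = 0.368/2.360 = 0.156.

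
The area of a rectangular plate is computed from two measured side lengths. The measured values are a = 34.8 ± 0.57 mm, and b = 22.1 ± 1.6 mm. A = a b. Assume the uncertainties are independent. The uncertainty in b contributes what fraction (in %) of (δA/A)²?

95.1%

(δA/A)² = (1·δa/a)² + (1·δb/b)²
  a term: (1×0.0164)² = 0.000268
  b term: (1×0.0724)² = 0.00524
Total = 0.00551. Share from b = 0.00524/0.00551 = 0.951.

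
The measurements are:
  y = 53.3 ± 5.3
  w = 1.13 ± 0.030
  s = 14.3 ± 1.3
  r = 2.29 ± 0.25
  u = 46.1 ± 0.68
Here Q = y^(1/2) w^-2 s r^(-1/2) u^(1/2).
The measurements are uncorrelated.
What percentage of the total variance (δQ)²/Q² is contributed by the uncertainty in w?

(δQ/Q)² = (½·δy/y)² + (-2·δw/w)² + (1·δs/s)² + (−½·δr/r)² + (½·δu/u)²
  y term: (0.5×0.0994)² = 0.00247
  w term: (-2×0.0265)² = 0.00282
  s term: (1×0.0909)² = 0.00826
  r term: (-0.5×0.109)² = 0.00298
  u term: (0.5×0.0148)² = 5.44e-05
Total = 0.0166. Share from w = 0.00282/0.0166 = 0.170.

17.0%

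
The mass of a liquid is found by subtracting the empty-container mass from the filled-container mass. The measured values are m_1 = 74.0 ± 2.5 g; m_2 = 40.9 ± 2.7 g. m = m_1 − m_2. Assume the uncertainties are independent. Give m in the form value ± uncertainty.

33.1 ± 3.68 g

m is a linear combination, so absolute uncertainties add in quadrature:
  (δm_1)² = 6.25;  (δm_2)² = 7.29
δm = √(13.5) = 3.68 g
m = 33.1 g.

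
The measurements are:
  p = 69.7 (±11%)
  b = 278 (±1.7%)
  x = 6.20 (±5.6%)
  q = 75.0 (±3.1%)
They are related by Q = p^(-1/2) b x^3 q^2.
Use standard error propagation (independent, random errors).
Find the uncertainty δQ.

For a monomial Q ∝ p^(-1/2), b, x^3, q^2, fractional errors add in quadrature:
  (−½·δp/p)² = (-0.5×0.110)² = 0.00302;  (1·δb/b)² = (1×0.0170)² = 0.000289;  (3·δx/x)² = (3×0.0560)² = 0.0282;  (2·δq/q)² = (2×0.0310)² = 0.00384
δQ/Q = √(0.0354) = 0.188
Q = 4.46e+07, so δQ = 0.188 × 4.46e+07 = 8.4e+06.

8.4e+06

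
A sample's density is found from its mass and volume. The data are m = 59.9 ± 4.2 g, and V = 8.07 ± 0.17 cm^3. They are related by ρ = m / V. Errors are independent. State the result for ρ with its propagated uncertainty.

7.42 ± 0.543 g/cm^3

Relative error in a monomial: (δρ/ρ)² = Σ (nᵢ · δxᵢ/xᵢ)².
  (1·δm/m)² = (1×0.0701)² = 0.00492;  (-1·δV/V)² = (-1×0.0211)² = 0.000444
δρ/ρ = √(0.00536) = 0.0732
ρ = 7.42 g/cm^3, so δρ = 0.0732 × 7.42 = 0.543 g/cm^3.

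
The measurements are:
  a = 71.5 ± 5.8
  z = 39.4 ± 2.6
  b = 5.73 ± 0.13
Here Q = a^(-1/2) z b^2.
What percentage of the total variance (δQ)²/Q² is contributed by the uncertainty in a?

(δQ/Q)² = (−½·δa/a)² + (1·δz/z)² + (2·δb/b)²
  a term: (-0.5×0.0811)² = 0.00165
  z term: (1×0.0660)² = 0.00435
  b term: (2×0.0227)² = 0.00206
Total = 0.00806. Share from a = 0.00165/0.00806 = 0.204.

20.4%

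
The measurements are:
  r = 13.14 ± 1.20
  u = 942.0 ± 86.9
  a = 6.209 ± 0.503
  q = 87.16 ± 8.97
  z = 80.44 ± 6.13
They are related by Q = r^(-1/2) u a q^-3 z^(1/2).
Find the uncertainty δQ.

For a monomial Q ∝ r^(-1/2), u, a, q^-3, z^(1/2), fractional errors add in quadrature:
  (−½·δr/r)² = (-0.5×0.0913)² = 0.00209;  (1·δu/u)² = (1×0.0923)² = 0.00851;  (1·δa/a)² = (1×0.0810)² = 0.00656;  (-3·δq/q)² = (-3×0.103)² = 0.0953;  (½·δz/z)² = (0.5×0.0762)² = 0.00145
δQ/Q = √(0.114) = 0.338
Q = 0.02186, so δQ = 0.338 × 0.02186 = 0.00738.

0.00738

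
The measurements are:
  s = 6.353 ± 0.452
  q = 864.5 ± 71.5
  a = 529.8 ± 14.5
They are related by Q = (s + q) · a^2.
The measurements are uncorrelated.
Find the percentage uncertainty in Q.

9.87%

Let u = s + q = 870.9. δu = √(δs² + δq²) = √(0.204 + 5110) = 71.5, so δu/u = 0.0821.
Q is then a monomial in u, a:
δQ/Q = √((δu/u)² + (2·δa/a)²) = √(0.00674 + 0.00300) = 0.0987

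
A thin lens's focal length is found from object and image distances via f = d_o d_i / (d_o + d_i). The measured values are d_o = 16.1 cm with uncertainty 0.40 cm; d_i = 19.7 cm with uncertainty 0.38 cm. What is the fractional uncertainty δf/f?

∂f/∂d_o = (d_i/(d_o+d_i))² = 0.303;  ∂f/∂d_i = (d_o/(d_o+d_i))² = 0.202
δf = √((∂f/∂d_o · δd_o)² + (∂f/∂d_i · δd_i)²) = √(0.0147 + 0.00591) = 0.143 cm
f = 8.86 cm, so δf/f = 0.143/8.86 = 0.0162.

0.0162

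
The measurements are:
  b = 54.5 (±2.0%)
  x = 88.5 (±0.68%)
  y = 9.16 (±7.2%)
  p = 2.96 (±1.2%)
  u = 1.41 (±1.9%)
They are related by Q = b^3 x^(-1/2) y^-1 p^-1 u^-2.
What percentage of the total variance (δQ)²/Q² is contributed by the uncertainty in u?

13.9%

(δQ/Q)² = (3·δb/b)² + (−½·δx/x)² + (-1·δy/y)² + (-1·δp/p)² + (-2·δu/u)²
  b term: (3×0.0200)² = 0.00360
  x term: (-0.5×0.00680)² = 1.16e-05
  y term: (-1×0.0720)² = 0.00518
  p term: (-1×0.0120)² = 0.000144
  u term: (-2×0.0190)² = 0.00144
Total = 0.0104. Share from u = 0.00144/0.0104 = 0.139.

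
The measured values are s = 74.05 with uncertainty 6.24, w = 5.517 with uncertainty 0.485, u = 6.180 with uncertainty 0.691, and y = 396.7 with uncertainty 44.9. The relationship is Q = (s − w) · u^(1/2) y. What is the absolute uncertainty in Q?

10500

Let h = s − w = 68.53. δh = √(δs² + δw²) = √(38.9 + 0.235) = 6.26, so δh/h = 0.0913.
Q is then a monomial in h, u, y:
δQ/Q = √((δh/h)² + (½·δu/u)² + (1·δy/y)²) = √(0.00834 + 0.00313 + 0.0128) = 0.156
Q = 67590, so δQ = 0.156 × 67590 = 10500.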